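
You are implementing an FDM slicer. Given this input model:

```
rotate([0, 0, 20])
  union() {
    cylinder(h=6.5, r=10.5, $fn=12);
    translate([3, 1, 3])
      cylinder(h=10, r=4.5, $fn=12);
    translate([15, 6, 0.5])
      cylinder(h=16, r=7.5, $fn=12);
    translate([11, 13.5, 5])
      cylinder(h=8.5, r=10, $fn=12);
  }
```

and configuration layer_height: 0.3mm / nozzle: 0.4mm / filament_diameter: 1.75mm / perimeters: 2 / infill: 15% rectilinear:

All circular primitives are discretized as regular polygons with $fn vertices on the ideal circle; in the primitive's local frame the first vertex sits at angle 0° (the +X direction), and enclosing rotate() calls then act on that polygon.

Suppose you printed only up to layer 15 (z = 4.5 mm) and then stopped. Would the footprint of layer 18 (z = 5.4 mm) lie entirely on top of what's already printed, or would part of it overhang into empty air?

part overhangs

Compare the two slices. At z = 4.5: the cylinder: section is a regular 12-gon, circumradius r=10.5 (area = (12/2)·10.500²·sin(360°/12) = 330.75 mm²); the r=4.5 cylinder at (3, 1) gives a regular 12-gon of circumradius 4.5 (constant along its height) (area = (12/2)·4.500²·sin(360°/12) = 60.75 mm²); the r=7.5 cylinder at (15, 6) contributes a regular 12-gon of circumradius 7.5 (area = (12/2)·7.500²·sin(360°/12) = 168.75 mm²); the cylinder at (11, 13.5) does not reach this height (z outside [5, 13.5]); Combining (union): the regions partially overlap — summed areas 560.25 mm² minus the doubly-counted overlap 67.37 mm² gives 492.88 mm² — area = 492.88 mm²; (whole slice rotated 20° about Z — lengths, areas and connectivity unchanged). At z = 5.4: the r=10.5 cylinder contributes a regular 12-gon of circumradius 10.5 (area = (12/2)·10.500²·sin(360°/12) = 330.75 mm²); the cylinder at (3, 1): section is a regular 12-gon, circumradius r=4.5 (area = (12/2)·4.500²·sin(360°/12) = 60.75 mm²); the r=7.5 cylinder at (15, 6) contributes a regular 12-gon of circumradius 7.5 (area = (12/2)·7.500²·sin(360°/12) = 168.75 mm²); the r=10 cylinder at (11, 13.5) contributes a regular 12-gon of circumradius 10 (area = (12/2)·10.000²·sin(360°/12) = 300.00 mm²); Taking the union: the regions partially overlap — summed areas 860.25 mm² minus the doubly-counted overlap 170.61 mm² gives 689.64 mm² — area = 689.64 mm²; (rotated 20° about Z; rotation is an isometry so areas/perimeters/island counts are preserved). Checking containment: at z = 5.4 the cross-section extends beyond the z = 4.5 cross-section by about 196.76 mm².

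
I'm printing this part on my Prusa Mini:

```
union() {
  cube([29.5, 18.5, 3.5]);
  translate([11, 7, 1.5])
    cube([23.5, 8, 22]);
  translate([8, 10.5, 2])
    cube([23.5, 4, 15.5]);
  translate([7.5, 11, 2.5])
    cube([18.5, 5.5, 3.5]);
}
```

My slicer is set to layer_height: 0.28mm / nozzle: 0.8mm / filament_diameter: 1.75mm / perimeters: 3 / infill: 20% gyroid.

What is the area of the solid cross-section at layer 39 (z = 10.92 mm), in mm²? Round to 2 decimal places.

200.00 mm²

At z = 10.92 mm: the cube is absent (z outside [0, 3.5]); the cube at (11, 7) (footprint 23.5×8) is included at this height (area 188.00 mm²); the 23.5×4 cube at (8, 10.5) contributes its full rectangle (area 94.00 mm²); the cube at (7.5, 11) is not intersected at this z (z outside [2.5, 6]); Taking the union: the regions partially overlap — summed areas 282.00 mm² minus the doubly-counted overlap 82.00 mm² gives 200.00 mm² — area = 200.00 mm². Overall, the cross-section is a single solid region. Net area = 200.00 mm².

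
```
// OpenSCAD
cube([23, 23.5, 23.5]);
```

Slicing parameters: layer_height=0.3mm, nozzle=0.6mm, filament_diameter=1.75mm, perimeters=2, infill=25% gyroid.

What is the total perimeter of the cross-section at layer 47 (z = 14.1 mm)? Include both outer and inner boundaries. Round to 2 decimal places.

93.00 mm

At z = 14.1 mm: the cube (footprint 23×23.5) is included at this height (perimeter 93.00 mm). Overall, the cross-section is a single solid region. Total boundary length (outer) = 93.00 mm.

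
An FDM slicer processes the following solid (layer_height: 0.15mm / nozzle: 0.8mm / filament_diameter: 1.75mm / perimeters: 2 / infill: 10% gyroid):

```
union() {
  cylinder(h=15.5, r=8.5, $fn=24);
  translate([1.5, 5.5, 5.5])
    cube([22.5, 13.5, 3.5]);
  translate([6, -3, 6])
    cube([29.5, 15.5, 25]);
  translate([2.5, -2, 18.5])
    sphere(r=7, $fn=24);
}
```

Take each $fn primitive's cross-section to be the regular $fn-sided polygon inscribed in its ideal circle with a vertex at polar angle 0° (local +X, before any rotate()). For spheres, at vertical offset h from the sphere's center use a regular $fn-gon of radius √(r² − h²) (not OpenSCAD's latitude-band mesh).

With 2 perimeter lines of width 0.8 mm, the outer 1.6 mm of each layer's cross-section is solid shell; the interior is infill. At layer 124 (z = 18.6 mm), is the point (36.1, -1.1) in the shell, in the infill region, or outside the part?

At z = 18.6 mm: the cylinder is not intersected at this z (z outside [0, 15.5]); the cube at (1.5, 5.5) is absent (z outside [5.5, 9]); the cube at (6, -3) is present — its section is the full 29.5×15.5 rectangle; the r=7 sphere at (2.5, -2) contributes a regular 24-gon of circumradius √(7²−0.1²) = 6.999; Combining (union): the regions partially overlap (shared area 18.18 mm²), so overlapping operands fuse into one piece — 1 connected region. Overall, the cross-section is a single solid region. The nearest boundary edge runs (35.50, 12.50)→(35.50, -3.00); distance from the point to it = 0.60 mm. The point is not inside any of the regions above, so it lies outside the cross-section (0.60 mm from the nearest boundary).

outside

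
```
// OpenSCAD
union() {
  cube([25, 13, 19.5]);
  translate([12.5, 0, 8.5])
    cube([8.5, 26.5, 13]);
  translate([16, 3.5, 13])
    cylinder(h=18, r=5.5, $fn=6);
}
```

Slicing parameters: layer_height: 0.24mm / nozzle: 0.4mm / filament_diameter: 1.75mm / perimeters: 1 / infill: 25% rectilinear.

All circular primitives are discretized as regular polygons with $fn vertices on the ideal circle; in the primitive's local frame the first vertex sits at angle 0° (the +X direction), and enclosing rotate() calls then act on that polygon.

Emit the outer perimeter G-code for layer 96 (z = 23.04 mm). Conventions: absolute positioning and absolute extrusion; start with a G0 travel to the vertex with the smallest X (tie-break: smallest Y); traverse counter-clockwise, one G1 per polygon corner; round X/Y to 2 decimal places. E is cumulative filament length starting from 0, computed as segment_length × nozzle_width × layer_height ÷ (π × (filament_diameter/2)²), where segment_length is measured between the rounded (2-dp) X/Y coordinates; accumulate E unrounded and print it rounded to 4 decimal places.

At z = 23.04 mm: the cube is not intersected at this z (z outside [0, 19.5]); the cube at (12.5, 0) is absent (z outside [8.5, 21.5]); the cylinder at (16, 3.5): section is a regular 6-gon, circumradius r=5.5; Merging all regions: only the r=5.5 cylinder at (16, 3.5) is present, so the union is just that shape — 1 connected region. The outline is a single polygon with 6 vertices. Extrusion per mm of travel: 0.4 × 0.24 / (π × 0.875²) = 0.039912. Accumulating E over each segment gives final E = 1.3167.

G0 X10.50 Y3.50 Z23.04
G1 X13.25 Y-1.26 E0.2194
G1 X18.75 Y-1.26 E0.4389
G1 X21.50 Y3.50 E0.6583
G1 X18.75 Y8.26 E0.8777
G1 X13.25 Y8.26 E1.0973
G1 X10.50 Y3.50 E1.3167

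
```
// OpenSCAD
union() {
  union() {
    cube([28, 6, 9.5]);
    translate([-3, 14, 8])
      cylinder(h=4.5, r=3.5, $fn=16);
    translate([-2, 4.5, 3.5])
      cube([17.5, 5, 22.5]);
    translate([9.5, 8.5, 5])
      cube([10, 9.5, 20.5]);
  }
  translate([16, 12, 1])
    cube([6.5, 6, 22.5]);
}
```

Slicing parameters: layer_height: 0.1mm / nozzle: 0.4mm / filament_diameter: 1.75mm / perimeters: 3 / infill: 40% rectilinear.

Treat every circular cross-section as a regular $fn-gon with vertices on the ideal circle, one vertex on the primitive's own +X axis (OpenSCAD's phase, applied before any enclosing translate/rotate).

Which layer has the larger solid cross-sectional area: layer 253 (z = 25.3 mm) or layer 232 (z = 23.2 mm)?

Layer 253 (z = 25.3): the cube is not intersected at this z (z outside [0, 9.5]); the cylinder at (-3, 14) is not intersected at this z (z outside [8, 12.5]); the 17.5×5 cube at (-2, 4.5) contributes its full rectangle (area 87.50 mm²); the cube at (9.5, 8.5) is present — its section is the full 10×9.5 rectangle (area 95.00 mm²); Combining (union): the regions partially overlap — summed areas 182.50 mm² minus the doubly-counted overlap 6.00 mm² gives 176.50 mm² — area = 176.50 mm²; the cube at (16, 12) does not reach this height (z outside [1, 23.5]); Merging all regions: only the result so far is present, so the union is just that shape — area = 176.50 mm². So its area = 176.50 mm². Layer 232 (z = 23.2): the cube is absent (z outside [0, 9.5]); the cylinder at (-3, 14) does not reach this height (z outside [8, 12.5]); the 17.5×5 cube at (-2, 4.5) contributes its full rectangle (area 87.50 mm²); the cube at (9.5, 8.5) (footprint 10×9.5) is included at this height (area 95.00 mm²); Merging all regions: the regions partially overlap — summed areas 182.50 mm² minus the doubly-counted overlap 6.00 mm² gives 176.50 mm² — area = 176.50 mm²; the 6.5×6 cube at (16, 12) contributes its full rectangle (area 39.00 mm²); Taking the union: the regions partially overlap — summed areas 215.50 mm² minus the doubly-counted overlap 21.00 mm² gives 194.50 mm² — area = 194.50 mm². So its area = 194.50 mm². Layer 232 is larger (194.50 vs 176.50 mm²).

layer 232 (z = 23.2 mm)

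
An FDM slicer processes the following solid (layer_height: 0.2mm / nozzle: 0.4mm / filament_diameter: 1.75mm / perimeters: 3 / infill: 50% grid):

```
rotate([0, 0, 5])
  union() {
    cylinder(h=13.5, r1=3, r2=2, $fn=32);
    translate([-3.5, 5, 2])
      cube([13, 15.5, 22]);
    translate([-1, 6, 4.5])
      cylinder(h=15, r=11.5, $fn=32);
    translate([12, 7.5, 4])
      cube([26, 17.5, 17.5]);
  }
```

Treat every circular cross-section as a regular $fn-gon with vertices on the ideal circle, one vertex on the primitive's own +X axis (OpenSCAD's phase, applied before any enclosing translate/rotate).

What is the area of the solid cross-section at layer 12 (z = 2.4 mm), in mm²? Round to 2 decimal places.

At z = 2.4 mm: the cone: at t=0.178 of its height the radius interpolates to r₁+(r₂−r₁)t = 2.822, giving a regular 32-gon of that circumradius (area = (32/2)·2.822²·sin(360°/32) = 24.86 mm²); the cube at (-3.5, 5) (footprint 13×15.5) is included at this height (area 201.50 mm²); the cylinder at (-1, 6) is absent (z outside [4.5, 19.5]); the cube at (12, 7.5) does not reach this height (z outside [4, 21.5]); Combining (union): the 2 present regions are separate (no shared area or edge), so areas and boundary lengths simply add and each stays a separate island — area = 226.36 mm²; (rotated 5° about Z; rotation is an isometry so areas/perimeters/island counts are preserved). Overall, the cross-section has 2 separate islands. Net area = 226.36 mm².

226.36 mm²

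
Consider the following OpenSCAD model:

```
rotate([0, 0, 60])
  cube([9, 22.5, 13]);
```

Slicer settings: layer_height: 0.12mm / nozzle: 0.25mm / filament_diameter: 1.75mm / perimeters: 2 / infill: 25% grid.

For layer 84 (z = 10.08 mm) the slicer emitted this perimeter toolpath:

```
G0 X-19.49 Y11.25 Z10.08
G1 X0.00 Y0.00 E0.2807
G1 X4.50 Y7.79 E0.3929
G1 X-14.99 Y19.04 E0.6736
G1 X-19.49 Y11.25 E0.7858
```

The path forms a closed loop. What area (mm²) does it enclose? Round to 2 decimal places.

Apply the shoelace formula to the sequence of (X, Y) vertices; enclosed area = 202.45 mm².

202.45 mm²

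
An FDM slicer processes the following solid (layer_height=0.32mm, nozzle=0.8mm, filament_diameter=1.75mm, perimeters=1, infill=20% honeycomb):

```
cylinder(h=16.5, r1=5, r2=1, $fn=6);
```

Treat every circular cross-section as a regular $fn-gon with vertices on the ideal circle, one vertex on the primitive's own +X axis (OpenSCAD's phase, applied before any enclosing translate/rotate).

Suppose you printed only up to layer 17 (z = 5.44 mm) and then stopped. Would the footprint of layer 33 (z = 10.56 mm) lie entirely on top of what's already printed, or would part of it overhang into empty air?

entirely on top

Compare the two slices. At z = 5.44: the cone contributes a regular 6-gon of circumradius 3.681 (interpolated between r1=5 and r2=1 at t=0.330) (area = (6/2)·3.681²·sin(360°/6) = 35.21 mm²). At z = 10.56: the cone contributes a regular 6-gon of circumradius 2.440 (interpolated between r1=5 and r2=1 at t=0.640) (area = (6/2)·2.440²·sin(360°/6) = 15.47 mm²). Checking containment: the cross-section at z = 10.56 is a subset of the cross-section at z = 5.44.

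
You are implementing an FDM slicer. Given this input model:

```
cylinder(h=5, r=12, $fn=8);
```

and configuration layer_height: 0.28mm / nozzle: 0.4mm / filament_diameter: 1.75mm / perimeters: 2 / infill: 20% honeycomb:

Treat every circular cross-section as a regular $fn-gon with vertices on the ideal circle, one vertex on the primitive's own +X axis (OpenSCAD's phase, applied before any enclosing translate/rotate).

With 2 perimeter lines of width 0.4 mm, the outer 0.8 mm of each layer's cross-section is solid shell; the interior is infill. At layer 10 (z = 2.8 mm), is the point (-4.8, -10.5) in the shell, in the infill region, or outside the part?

At z = 2.8 mm: the r=12 cylinder contributes a regular 8-gon of circumradius 12. Overall, the cross-section is a single solid region. The nearest boundary edge runs (-8.49, -8.49)→(-0.00, -12.00); distance from the point to it = 0.45 mm. The point is not inside any of the regions above, so it lies outside the cross-section (0.45 mm from the nearest boundary).

outside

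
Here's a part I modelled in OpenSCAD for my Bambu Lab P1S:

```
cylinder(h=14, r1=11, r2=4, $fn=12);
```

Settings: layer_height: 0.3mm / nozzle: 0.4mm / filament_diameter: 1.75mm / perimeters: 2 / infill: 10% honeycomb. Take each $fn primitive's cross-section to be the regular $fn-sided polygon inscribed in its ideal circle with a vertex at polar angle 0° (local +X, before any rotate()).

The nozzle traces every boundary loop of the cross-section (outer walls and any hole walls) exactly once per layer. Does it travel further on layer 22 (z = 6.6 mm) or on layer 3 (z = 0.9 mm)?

layer 3 (z = 0.9 mm)

Layer 22 (z = 6.6): the cone (r1=11→r2=4) has section circumradius 7.700 here — a regular 12-gon (perimeter = 2·12·7.700·sin(180°/12) = 47.83 mm). So its perimeter = 47.83 mm. Layer 3 (z = 0.9): the cone: at t=0.064 of its height the radius interpolates to r₁+(r₂−r₁)t = 10.550, giving a regular 12-gon of that circumradius (perimeter = 2·12·10.550·sin(180°/12) = 65.53 mm). So its perimeter = 65.53 mm. Layer 3 is larger (65.53 vs 47.83 mm).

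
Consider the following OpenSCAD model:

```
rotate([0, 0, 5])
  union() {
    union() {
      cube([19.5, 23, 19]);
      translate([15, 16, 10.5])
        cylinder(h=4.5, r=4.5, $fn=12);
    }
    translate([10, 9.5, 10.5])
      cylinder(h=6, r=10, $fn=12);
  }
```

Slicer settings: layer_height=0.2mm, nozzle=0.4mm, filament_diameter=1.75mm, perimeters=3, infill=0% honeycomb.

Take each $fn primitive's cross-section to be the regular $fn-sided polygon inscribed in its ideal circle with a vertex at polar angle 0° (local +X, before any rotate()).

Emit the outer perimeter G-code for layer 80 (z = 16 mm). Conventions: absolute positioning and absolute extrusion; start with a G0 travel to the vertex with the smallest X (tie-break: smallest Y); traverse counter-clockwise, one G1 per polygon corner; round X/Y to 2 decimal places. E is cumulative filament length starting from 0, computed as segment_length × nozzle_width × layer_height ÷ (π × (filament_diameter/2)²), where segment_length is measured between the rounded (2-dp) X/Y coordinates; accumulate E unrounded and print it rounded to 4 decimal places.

G0 X-2.00 Y22.91 Z16.00
G1 X0.00 Y0.00 E0.7649
G1 X8.10 Y0.71 E1.0353
G1 X10.01 Y0.37 E1.0999
G1 X11.82 Y1.03 E1.1639
G1 X19.43 Y1.70 E1.4180
G1 X18.76 Y9.30 E1.6718
G1 X19.10 Y11.21 E1.7363
G1 X18.44 Y13.02 E1.8004
G1 X17.42 Y24.61 E2.1874
G1 X-2.00 Y22.91 E2.8357

At z = 16 mm: the 19.5×23 cube contributes its full rectangle; the cylinder at (15, 16) is not intersected at this z (z outside [10.5, 15]); Merging all regions: only the 19.5×23 cube is present, so the union is just that shape — 1 connected region; the cylinder at (10, 9.5): section is a regular 12-gon, circumradius r=10; Merging all regions: the regions partially overlap (shared area 298.13 mm²), so overlapping operands fuse into one piece — 1 connected region; (whole slice rotated 5° about Z — lengths, areas and connectivity unchanged). The outline is a single polygon with 10 vertices. Extrusion per mm of travel: 0.4 × 0.2 / (π × 0.875²) = 0.033260. Accumulating E over each segment gives final E = 2.8357.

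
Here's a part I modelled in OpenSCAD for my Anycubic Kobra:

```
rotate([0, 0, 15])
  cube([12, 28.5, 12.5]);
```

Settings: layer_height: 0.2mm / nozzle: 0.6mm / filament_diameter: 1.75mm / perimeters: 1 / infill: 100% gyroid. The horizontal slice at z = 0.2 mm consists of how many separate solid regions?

At z = 0.2 mm: the 12×28.5 cube contributes its full rectangle; (rotated 15° about Z; rotation is an isometry so areas/perimeters/island counts are preserved). The result has 1 disconnected region.

1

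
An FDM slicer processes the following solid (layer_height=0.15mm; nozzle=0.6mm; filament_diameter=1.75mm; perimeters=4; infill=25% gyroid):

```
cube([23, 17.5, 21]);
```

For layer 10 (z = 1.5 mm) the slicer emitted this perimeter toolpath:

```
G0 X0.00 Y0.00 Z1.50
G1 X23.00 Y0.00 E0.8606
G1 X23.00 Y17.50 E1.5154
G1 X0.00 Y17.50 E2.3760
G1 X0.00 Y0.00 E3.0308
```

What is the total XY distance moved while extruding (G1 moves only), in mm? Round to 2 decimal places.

Sum the Euclidean lengths of each G1 segment: total = 81.00 mm.

81.00 mm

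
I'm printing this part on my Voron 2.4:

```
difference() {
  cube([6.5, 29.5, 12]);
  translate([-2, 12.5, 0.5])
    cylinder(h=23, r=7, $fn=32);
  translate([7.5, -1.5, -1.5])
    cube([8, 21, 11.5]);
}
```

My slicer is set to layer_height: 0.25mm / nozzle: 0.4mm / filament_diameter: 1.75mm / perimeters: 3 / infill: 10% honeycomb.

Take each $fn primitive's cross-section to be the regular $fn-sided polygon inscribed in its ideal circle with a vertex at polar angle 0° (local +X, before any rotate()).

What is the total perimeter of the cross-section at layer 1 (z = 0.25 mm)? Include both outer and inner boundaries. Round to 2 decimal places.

At z = 0.25 mm: the cube (footprint 6.5×29.5) is included at this height (perimeter 72.00 mm); the cylinder at (-2, 12.5) does not reach this height (z outside [0.5, 23.5]); the cube at (7.5, -1.5) (footprint 8×21) is included at this height (perimeter 58.00 mm); Subtracting the remaining from the first: starting from the 6.5×29.5 cube, the 8×21 cube at (7.5, -1.5) misses the remaining region (no effect) — boundary = 72.00 mm. Overall, the cross-section is a single solid region. Total boundary length (outer) = 72.00 mm.

72.00 mm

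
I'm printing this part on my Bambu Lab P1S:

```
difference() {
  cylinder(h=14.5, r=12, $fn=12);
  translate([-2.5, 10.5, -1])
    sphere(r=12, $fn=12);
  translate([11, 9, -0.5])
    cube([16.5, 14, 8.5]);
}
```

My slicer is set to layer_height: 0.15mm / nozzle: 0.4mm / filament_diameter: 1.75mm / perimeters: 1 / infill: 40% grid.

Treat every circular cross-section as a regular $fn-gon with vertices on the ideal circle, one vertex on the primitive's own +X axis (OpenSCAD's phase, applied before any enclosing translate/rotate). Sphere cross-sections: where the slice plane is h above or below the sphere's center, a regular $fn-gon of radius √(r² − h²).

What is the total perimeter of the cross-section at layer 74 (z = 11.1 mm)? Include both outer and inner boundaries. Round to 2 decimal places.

74.54 mm

At z = 11.1 mm: the r=12 cylinder contributes a regular 12-gon of circumradius 12 (perimeter = 2·12·12.000·sin(180°/12) = 74.54 mm); the sphere at (-2.5, 10.5) does not reach this height (|z−center|=12.100 > r=12); the cube at (11, 9) is not intersected at this z (z outside [-0.5, 8]); Subtracting the remaining from the first: none of the subtracted shapes is present at this height, so the r=12 cylinder is unchanged — boundary = 74.54 mm. Overall, the cross-section is a single solid region. Total boundary length (outer) = 74.54 mm.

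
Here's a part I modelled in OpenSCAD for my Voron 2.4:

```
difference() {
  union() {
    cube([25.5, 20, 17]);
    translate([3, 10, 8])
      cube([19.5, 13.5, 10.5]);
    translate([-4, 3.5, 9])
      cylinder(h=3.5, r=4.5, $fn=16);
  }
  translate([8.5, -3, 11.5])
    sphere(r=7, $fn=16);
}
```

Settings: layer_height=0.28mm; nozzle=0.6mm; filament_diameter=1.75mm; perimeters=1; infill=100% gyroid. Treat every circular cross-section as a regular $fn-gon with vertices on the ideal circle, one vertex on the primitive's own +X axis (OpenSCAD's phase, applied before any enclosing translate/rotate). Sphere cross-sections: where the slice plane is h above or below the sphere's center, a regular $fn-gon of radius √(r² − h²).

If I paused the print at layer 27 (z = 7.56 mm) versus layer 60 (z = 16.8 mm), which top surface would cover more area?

Layer 27 (z = 7.56): the cube (footprint 25.5×20) is included at this height (area 510.00 mm²); the cube at (3, 10) does not reach this height (z outside [8, 18.5]); the cylinder at (-4, 3.5) is absent (z outside [9, 12.5]); Combining (union): only the 25.5×20 cube is present, so the union is just that shape — area = 510.00 mm²; the r=7 sphere at (8.5, -3) contributes a regular 16-gon of circumradius √(7²−3.94²) = 5.786 (area = (16/2)·5.786²·sin(360°/16) = 102.49 mm²); Taking the first minus the rest: starting from that combined region (510.00 mm²), the r=7 sphere at (8.5, -3) partially overlaps it — only the 18.61 mm² overlap (of its 102.49 mm²) is removed, clipping the outline — area = 491.39 mm². So its area = 491.39 mm². Layer 60 (z = 16.8): the 25.5×20 cube contributes its full rectangle (area 510.00 mm²); the 19.5×13.5 cube at (3, 10) contributes its full rectangle (area 263.25 mm²); the cylinder at (-4, 3.5) does not reach this height (z outside [9, 12.5]); Combining (union): the regions partially overlap — summed areas 773.25 mm² minus the doubly-counted overlap 195.00 mm² gives 578.25 mm² — area = 578.25 mm²; the r=7 sphere at (8.5, -3) slices to a regular 16-gon of circumradius 4.573 (√(r²−h²) with h=5.3 from center) (area = (16/2)·4.573²·sin(360°/16) = 64.02 mm²); Subtracting the remaining from the first: starting from the result so far (578.25 mm²), the r=7 sphere at (8.5, -3) partially overlaps it — only the 7.09 mm² overlap (of its 64.02 mm²) is removed, clipping the outline — area = 571.16 mm². So its area = 571.16 mm². Layer 60 is larger (571.16 vs 491.39 mm²).

layer 60 (z = 16.8 mm)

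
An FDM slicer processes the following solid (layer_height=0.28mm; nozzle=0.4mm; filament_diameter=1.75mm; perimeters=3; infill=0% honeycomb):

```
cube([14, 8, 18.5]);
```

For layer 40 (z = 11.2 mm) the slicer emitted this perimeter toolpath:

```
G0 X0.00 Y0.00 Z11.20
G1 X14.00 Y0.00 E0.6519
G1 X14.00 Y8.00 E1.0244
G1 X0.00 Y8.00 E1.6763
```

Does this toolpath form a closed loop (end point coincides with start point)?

no

Start point (G0): (0.00, 0.00). End point (last G1): the path does not return to the start — open.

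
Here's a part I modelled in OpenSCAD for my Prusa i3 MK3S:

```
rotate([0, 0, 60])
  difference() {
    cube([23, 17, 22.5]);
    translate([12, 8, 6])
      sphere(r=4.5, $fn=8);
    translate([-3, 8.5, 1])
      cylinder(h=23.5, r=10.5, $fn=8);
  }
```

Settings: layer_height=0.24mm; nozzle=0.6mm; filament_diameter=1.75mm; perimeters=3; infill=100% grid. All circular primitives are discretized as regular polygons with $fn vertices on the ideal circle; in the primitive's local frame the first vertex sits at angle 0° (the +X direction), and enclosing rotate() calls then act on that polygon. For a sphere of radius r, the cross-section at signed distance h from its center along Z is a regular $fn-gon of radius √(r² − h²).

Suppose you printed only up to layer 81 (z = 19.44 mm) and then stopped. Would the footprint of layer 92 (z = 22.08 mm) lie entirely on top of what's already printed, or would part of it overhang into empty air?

entirely on top

Compare the two slices. At z = 19.44: the 23×17 cube contributes its full rectangle (area 391.00 mm²); the sphere at (12, 8) is not intersected at this z (|z−center|=13.440 > r=4.5); the r=10.5 cylinder at (-3, 8.5) gives a regular 8-gon of circumradius 10.5 (constant along its height) (area = (8/2)·10.500²·sin(360°/8) = 311.83 mm²); Subtracting the remaining from the first: starting from the 23×17 cube (391.00 mm²), the r=10.5 cylinder at (-3, 8.5) partially overlaps it — only the 95.26 mm² overlap (of its 311.83 mm²) is removed, clipping the outline — area = 295.74 mm²; (whole slice rotated 60° about Z — lengths, areas and connectivity unchanged). At z = 22.08: the cube (footprint 23×17) is included at this height (area 391.00 mm²); the sphere at (12, 8) is not intersected at this z (|z−center|=16.080 > r=4.5); the cylinder at (-3, 8.5): section is a regular 8-gon, circumradius r=10.5 (area = (8/2)·10.500²·sin(360°/8) = 311.83 mm²); Taking the first minus the rest: starting from the 23×17 cube (391.00 mm²), the r=10.5 cylinder at (-3, 8.5) partially overlaps it — only the 95.26 mm² overlap (of its 311.83 mm²) is removed, clipping the outline — area = 295.74 mm²; (whole slice rotated 60° about Z — lengths, areas and connectivity unchanged). Checking containment: the cross-section at z = 22.08 is a subset of the cross-section at z = 19.44.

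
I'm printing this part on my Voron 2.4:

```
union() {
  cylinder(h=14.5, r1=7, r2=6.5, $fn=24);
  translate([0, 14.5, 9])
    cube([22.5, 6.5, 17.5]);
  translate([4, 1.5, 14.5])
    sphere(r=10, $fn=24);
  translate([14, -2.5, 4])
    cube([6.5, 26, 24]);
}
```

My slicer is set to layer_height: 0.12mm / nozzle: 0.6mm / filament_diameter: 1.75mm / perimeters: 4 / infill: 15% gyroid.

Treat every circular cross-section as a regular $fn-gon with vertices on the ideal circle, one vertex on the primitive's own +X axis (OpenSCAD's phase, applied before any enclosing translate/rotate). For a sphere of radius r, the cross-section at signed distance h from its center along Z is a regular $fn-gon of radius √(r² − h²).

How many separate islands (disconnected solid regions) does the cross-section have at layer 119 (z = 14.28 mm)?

At z = 14.28 mm: the cone: at t=0.985 of its height the radius interpolates to r₁+(r₂−r₁)t = 6.508, giving a regular 24-gon of that circumradius; the cube at (0, 14.5) is present — its section is the full 22.5×6.5 rectangle; the r=10 sphere at (4, 1.5) contributes a regular 24-gon of circumradius √(10²−0.22²) = 9.998; the 6.5×26 cube at (14, -2.5) contributes its full rectangle; Merging all regions: the regions partially overlap (shared area 168.53 mm²), so overlapping operands fuse into one piece — 2 connected regions. Overall, the cross-section has 2 separate islands. Island count = 2.

2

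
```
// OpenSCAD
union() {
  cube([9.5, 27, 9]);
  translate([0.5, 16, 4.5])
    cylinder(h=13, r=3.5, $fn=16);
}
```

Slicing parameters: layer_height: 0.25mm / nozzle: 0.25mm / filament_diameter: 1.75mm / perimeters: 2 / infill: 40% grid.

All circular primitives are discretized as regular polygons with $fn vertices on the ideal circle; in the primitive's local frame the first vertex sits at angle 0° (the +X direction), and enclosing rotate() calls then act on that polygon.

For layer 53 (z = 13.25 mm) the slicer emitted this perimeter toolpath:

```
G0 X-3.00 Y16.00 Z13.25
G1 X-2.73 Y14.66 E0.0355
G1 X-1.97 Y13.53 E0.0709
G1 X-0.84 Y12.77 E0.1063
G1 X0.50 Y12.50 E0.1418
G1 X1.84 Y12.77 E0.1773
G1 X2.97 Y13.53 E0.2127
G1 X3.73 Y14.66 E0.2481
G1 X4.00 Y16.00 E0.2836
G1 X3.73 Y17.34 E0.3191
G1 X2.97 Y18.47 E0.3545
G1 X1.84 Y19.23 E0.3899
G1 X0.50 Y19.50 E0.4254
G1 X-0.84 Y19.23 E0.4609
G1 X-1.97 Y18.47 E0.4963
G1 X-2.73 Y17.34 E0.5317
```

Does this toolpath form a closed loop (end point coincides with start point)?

Start point (G0): (-3.00, 16.00). End point (last G1): the path does not return to the start — open.

no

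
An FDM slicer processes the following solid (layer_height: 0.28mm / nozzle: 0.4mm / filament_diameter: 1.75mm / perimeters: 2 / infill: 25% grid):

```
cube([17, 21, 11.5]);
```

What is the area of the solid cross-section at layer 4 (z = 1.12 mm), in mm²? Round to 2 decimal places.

At z = 1.12 mm: the 17×21 cube contributes its full rectangle (area 357.00 mm²). Overall, the cross-section is a single solid region. Net area = 357.00 mm².

357.00 mm²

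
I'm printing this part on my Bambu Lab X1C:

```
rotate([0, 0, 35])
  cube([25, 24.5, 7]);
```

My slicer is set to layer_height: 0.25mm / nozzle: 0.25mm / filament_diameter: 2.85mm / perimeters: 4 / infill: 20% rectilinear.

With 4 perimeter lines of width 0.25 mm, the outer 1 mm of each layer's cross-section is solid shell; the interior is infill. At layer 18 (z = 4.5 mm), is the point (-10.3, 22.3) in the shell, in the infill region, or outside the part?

At z = 4.5 mm: the cube (footprint 25×24.5) is included at this height; (rotated 35° about Z; rotation is an isometry so areas/perimeters/island counts are preserved). Overall, the cross-section is a single solid region. Undo the 35° rotation: the query point maps to (4.353, 24.175) in the un-rotated model frame. The nearest boundary edge runs (25.00, 24.50)→(0.00, 24.50); distance from the point to it = 0.33 mm. The point is inside the cross-section, 0.33 mm from the nearest boundary — within the 1 mm shell band (4 × 0.25).

shell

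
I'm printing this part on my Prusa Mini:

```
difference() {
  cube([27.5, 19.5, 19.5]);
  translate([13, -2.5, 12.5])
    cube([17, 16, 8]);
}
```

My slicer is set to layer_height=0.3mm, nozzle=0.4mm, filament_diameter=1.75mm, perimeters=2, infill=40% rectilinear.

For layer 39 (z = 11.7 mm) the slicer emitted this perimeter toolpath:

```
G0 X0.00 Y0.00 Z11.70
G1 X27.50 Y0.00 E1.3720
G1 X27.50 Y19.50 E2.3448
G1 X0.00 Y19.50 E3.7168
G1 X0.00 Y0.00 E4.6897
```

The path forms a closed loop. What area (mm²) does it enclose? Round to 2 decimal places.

536.25 mm²

Apply the shoelace formula to the sequence of (X, Y) vertices; enclosed area = 536.25 mm².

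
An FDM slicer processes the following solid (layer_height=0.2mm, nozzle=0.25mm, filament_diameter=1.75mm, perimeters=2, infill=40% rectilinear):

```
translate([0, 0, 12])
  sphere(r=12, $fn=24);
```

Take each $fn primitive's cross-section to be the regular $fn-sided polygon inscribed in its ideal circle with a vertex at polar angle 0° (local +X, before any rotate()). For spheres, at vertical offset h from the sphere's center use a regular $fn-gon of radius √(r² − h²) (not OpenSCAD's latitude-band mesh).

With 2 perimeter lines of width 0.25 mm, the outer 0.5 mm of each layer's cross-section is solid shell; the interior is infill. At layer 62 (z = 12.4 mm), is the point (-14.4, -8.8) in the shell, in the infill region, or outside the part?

outside

At z = 12.4 mm: the r=12 sphere contributes a regular 24-gon of circumradius √(12²−0.4²) = 11.993. Overall, the cross-section is a single solid region. The nearest boundary edge runs (-11.58, -3.10)→(-10.39, -6.00); distance from the point to it = 4.90 mm. The point is not inside any of the regions above, so it lies outside the cross-section (4.90 mm from the nearest boundary).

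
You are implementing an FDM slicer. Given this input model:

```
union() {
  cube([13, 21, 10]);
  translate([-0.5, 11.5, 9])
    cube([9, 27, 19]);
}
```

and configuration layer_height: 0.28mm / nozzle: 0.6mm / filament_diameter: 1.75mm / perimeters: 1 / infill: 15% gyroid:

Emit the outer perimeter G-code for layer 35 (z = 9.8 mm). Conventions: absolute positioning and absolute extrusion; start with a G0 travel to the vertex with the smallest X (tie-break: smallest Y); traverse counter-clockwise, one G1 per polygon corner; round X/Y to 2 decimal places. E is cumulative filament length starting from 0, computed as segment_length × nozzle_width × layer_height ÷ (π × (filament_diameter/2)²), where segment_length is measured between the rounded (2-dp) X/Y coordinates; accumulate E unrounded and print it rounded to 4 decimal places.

At z = 9.8 mm: the cube is present — its section is the full 13×21 rectangle; the cube at (-0.5, 11.5) is present — its section is the full 9×27 rectangle; Combining (union): the regions partially overlap (shared area 80.75 mm²), so overlapping operands fuse into one piece — 1 connected region. The outline is a single polygon with 8 vertices. Extrusion per mm of travel: 0.6 × 0.28 / (π × 0.875²) = 0.069846. Accumulating E over each segment gives final E = 7.2640.

G0 X-0.50 Y11.50 Z9.80
G1 X0.00 Y11.50 E0.0349
G1 X0.00 Y0.00 E0.8382
G1 X13.00 Y0.00 E1.7462
G1 X13.00 Y21.00 E3.2129
G1 X8.50 Y21.00 E3.5272
G1 X8.50 Y38.50 E4.7495
G1 X-0.50 Y38.50 E5.3782
G1 X-0.50 Y11.50 E7.2640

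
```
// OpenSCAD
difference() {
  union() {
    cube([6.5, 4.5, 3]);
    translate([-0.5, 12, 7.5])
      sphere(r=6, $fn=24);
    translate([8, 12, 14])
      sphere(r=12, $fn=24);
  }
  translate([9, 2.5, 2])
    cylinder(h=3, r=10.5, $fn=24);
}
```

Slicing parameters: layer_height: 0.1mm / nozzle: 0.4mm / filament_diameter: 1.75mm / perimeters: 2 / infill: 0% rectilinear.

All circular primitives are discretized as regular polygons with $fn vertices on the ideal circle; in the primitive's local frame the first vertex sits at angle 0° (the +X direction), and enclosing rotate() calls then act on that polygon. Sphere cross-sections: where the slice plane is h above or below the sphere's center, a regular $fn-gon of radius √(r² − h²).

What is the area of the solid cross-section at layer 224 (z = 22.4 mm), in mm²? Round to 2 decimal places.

228.09 mm²

At z = 22.4 mm: the cube does not reach this height (z outside [0, 3]); the sphere at (-0.5, 12) does not reach this height (|z−center|=14.900 > r=6); the r=12 sphere at (8, 12) slices to a regular 24-gon of circumradius 8.570 (√(r²−h²) with h=8.4 from center) (area = (24/2)·8.570²·sin(360°/24) = 228.09 mm²); Taking the union: only the r=12 sphere at (8, 12) is present, so the union is just that shape — area = 228.09 mm²; the cylinder at (9, 2.5) is not intersected at this z (z outside [2, 5]); Subtracting the remaining from the first: none of the subtracted shapes is present at this height, so that combined region is unchanged — area = 228.09 mm². Overall, the cross-section is a single solid region. Net area = 228.09 mm².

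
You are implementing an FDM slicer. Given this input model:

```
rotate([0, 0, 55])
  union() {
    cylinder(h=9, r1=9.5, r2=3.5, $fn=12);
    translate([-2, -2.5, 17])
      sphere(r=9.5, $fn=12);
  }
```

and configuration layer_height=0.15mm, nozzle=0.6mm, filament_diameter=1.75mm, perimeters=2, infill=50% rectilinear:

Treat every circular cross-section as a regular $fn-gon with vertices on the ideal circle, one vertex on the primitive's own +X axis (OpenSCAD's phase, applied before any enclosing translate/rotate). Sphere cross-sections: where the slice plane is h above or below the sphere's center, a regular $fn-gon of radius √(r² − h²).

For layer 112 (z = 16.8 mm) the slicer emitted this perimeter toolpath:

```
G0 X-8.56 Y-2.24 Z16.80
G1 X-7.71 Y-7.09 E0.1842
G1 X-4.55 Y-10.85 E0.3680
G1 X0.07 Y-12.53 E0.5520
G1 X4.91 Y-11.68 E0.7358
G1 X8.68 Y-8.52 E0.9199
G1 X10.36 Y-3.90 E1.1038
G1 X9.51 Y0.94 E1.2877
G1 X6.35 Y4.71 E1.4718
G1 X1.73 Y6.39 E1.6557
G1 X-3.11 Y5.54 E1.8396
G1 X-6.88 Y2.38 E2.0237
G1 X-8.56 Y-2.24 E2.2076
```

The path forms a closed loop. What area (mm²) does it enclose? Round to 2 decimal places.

270.64 mm²

Apply the shoelace formula to the sequence of (X, Y) vertices; enclosed area = 270.64 mm².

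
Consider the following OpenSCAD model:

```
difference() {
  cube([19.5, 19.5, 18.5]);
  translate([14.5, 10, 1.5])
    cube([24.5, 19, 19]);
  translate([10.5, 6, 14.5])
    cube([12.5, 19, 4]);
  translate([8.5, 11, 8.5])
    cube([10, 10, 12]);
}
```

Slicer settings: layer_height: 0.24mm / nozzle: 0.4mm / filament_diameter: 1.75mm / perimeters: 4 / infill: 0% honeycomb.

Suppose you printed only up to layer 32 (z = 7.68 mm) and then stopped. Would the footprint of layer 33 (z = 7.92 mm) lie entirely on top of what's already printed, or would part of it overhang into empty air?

Compare the two slices. At z = 7.68: the cube (footprint 19.5×19.5) is included at this height (area 380.25 mm²); the cube at (14.5, 10) is present — its section is the full 24.5×19 rectangle (area 465.50 mm²); the cube at (10.5, 6) does not reach this height (z outside [14.5, 18.5]); the cube at (8.5, 11) is not intersected at this z (z outside [8.5, 20.5]); After the difference (first − rest): starting from the 19.5×19.5 cube (380.25 mm²), the 24.5×19 cube at (14.5, 10) partially overlaps it — only the 47.50 mm² overlap (of its 465.50 mm²) is removed, clipping the outline — area = 332.75 mm². At z = 7.92: the 19.5×19.5 cube contributes its full rectangle (area 380.25 mm²); the cube at (14.5, 10) is present — its section is the full 24.5×19 rectangle (area 465.50 mm²); the cube at (10.5, 6) does not reach this height (z outside [14.5, 18.5]); the cube at (8.5, 11) is absent (z outside [8.5, 20.5]); Subtracting the remaining from the first: starting from the 19.5×19.5 cube (380.25 mm²), the 24.5×19 cube at (14.5, 10) partially overlaps it — only the 47.50 mm² overlap (of its 465.50 mm²) is removed, clipping the outline — area = 332.75 mm². Checking containment: the cross-section at z = 7.92 is a subset of the cross-section at z = 7.68.

entirely on top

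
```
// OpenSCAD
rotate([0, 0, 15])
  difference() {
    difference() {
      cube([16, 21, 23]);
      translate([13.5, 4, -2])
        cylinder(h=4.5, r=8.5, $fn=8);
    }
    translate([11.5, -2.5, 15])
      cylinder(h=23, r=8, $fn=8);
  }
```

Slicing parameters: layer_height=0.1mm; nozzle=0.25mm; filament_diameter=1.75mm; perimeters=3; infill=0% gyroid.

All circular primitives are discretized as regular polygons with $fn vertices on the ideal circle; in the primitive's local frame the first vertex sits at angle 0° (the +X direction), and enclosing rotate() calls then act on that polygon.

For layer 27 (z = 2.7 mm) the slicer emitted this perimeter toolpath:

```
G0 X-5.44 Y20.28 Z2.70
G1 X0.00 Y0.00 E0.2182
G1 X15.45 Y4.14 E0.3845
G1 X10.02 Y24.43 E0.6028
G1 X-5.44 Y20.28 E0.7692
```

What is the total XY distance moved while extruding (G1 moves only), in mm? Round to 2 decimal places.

74.00 mm

Sum the Euclidean lengths of each G1 segment: total = 74.00 mm.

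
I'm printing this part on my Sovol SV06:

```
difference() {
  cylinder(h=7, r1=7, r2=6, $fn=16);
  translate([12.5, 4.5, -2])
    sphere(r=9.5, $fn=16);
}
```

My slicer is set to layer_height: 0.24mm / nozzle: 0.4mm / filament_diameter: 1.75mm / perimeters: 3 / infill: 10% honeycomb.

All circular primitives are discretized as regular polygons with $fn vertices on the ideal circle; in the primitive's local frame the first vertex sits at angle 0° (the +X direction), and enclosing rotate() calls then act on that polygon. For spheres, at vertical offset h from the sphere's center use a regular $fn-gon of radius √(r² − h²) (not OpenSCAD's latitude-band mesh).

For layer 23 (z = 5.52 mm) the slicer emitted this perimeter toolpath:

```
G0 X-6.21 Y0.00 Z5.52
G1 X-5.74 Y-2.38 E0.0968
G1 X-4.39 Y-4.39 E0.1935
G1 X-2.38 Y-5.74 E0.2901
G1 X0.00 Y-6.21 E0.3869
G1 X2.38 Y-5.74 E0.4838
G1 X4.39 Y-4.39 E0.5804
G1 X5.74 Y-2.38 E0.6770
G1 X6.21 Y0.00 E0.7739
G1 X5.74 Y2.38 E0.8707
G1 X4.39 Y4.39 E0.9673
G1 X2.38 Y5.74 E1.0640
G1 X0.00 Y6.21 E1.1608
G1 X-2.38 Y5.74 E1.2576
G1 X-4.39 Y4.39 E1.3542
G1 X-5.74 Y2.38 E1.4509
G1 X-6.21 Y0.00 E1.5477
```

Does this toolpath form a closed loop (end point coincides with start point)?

Start point (G0): (-6.21, 0.00). End point (last G1): the path returns to the start — closed.

yes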